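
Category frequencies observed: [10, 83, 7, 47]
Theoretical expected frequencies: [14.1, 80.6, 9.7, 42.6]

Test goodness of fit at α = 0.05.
Chi-square goodness of fit test:
H₀: observed counts match expected distribution
H₁: observed counts differ from expected distribution
df = k - 1 = 3
χ² = Σ(O - E)²/E
   = (10 - 14.1)²/14.1 + (83 - 80.6)²/80.6 + (7 - 9.7)²/9.7 + (47 - 42.6)²/42.6
   = 1.192 + 0.071 + 0.752 + 0.454
   = 2.47
p-value = 0.4808

Since p-value > α = 0.05, we fail to reject H₀.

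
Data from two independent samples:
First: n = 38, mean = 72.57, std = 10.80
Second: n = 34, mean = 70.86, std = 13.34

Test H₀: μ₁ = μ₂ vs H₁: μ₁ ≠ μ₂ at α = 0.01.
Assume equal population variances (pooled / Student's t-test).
Student's two-sample t-test (equal variances):
H₀: μ₁ = μ₂
H₁: μ₁ ≠ μ₂
df = n₁ + n₂ - 2 = 70
Pooled variance s_p² = [(n₁-1)s₁² + (n₂-1)s₂²] / (n₁ + n₂ - 2) = [(37)(10.80²) + (33)(13.34²)] / 70 = 145.5459
SE = √(s_p²(1/n₁ + 1/n₂)) = √(145.5459 × (1/38 + 1/34)) = 2.8480
t = (x̄₁ - x̄₂) / SE = (72.57 - 70.86) / 2.8480 = 1.71 / 2.8480 = 0.600
p-value = 0.5502

Since p-value > α = 0.01, we fail to reject H₀.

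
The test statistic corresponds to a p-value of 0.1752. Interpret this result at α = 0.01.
Since p = 0.1752 > α = 0.01, fail to reject H₀.
There is insufficient evidence to reject the null hypothesis; the result is not statistically significant at the 0.01 level.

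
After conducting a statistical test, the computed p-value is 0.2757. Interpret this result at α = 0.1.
Since p = 0.2757 > α = 0.1, fail to reject H₀.
There is insufficient evidence to reject the null hypothesis; the result is not statistically significant at the 0.1 level.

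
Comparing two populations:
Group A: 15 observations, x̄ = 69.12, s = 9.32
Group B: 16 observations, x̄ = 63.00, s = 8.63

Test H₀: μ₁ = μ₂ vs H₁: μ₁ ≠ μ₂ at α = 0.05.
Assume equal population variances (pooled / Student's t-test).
Student's two-sample t-test (equal variances):
H₀: μ₁ = μ₂
H₁: μ₁ ≠ μ₂
df = n₁ + n₂ - 2 = 29
Pooled variance s_p² = [(n₁-1)s₁² + (n₂-1)s₂²] / (n₁ + n₂ - 2) = [(14)(9.32²) + (15)(8.63²)] / 29 = 80.4561
SE = √(s_p²(1/n₁ + 1/n₂)) = √(80.4561 × (1/15 + 1/16)) = 3.2237
t = (x̄₁ - x̄₂) / SE = (69.12 - 63.00) / 3.2237 = 6.12 / 3.2237 = 1.898
p-value = 0.0676

Since p-value > α = 0.05, we fail to reject H₀.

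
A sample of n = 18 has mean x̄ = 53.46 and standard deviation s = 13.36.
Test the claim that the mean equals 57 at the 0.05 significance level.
One-sample t-test:
H₀: μ = 57
H₁: μ ≠ 57
df = n - 1 = 17
t = (x̄ - μ₀) / (s/√n) = (53.46 - 57) / (13.36/√18) = -1.124
p-value = 0.2766

Since p-value > α = 0.05, we fail to reject H₀.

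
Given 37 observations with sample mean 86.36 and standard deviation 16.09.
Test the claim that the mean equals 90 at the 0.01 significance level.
One-sample t-test:
H₀: μ = 90
H₁: μ ≠ 90
df = n - 1 = 36
t = (x̄ - μ₀) / (s/√n) = (86.36 - 90) / (16.09/√37) = -1.376
p-value = 0.1773

Since p-value > α = 0.01, we fail to reject H₀.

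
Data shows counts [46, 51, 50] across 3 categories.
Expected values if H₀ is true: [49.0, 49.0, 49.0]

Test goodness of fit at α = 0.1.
Chi-square goodness of fit test:
H₀: observed counts match expected distribution
H₁: observed counts differ from expected distribution
df = k - 1 = 2
χ² = Σ(O - E)²/E
   = (46 - 49.0)²/49.0 + (51 - 49.0)²/49.0 + (50 - 49.0)²/49.0
   = 0.184 + 0.082 + 0.020
   = 0.29
p-value = 0.8669

Since p-value > α = 0.1, we fail to reject H₀.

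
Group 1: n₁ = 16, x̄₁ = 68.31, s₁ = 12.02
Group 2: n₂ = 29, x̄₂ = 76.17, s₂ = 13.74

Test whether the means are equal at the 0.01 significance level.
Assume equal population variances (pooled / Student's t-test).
Student's two-sample t-test (equal variances):
H₀: μ₁ = μ₂
H₁: μ₁ ≠ μ₂
df = n₁ + n₂ - 2 = 43
Pooled variance s_p² = [(n₁-1)s₁² + (n₂-1)s₂²] / (n₁ + n₂ - 2) = [(15)(12.02²) + (28)(13.74²)] / 43 = 173.3316
SE = √(s_p²(1/n₁ + 1/n₂)) = √(173.3316 × (1/16 + 1/29)) = 4.1000
t = (x̄₁ - x̄₂) / SE = (68.31 - 76.17) / 4.1000 = -7.86 / 4.1000 = -1.917
p-value = 0.0619

Since p-value > α = 0.01, we fail to reject H₀.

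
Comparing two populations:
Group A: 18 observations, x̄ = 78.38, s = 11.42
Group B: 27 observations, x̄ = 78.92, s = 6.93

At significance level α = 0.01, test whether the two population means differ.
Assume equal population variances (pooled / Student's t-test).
Student's two-sample t-test (equal variances):
H₀: μ₁ = μ₂
H₁: μ₁ ≠ μ₂
df = n₁ + n₂ - 2 = 43
Pooled variance s_p² = [(n₁-1)s₁² + (n₂-1)s₂²] / (n₁ + n₂ - 2) = [(17)(11.42²) + (26)(6.93²)] / 43 = 80.5983
SE = √(s_p²(1/n₁ + 1/n₂)) = √(80.5983 × (1/18 + 1/27)) = 2.7318
t = (x̄₁ - x̄₂) / SE = (78.38 - 78.92) / 2.7318 = -0.54 / 2.7318 = -0.198
p-value = 0.8442

Since p-value > α = 0.01, we fail to reject H₀.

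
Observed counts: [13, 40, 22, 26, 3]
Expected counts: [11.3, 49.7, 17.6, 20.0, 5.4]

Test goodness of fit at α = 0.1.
Chi-square goodness of fit test:
H₀: observed counts match expected distribution
H₁: observed counts differ from expected distribution
df = k - 1 = 4
χ² = Σ(O - E)²/E
   = (13 - 11.3)²/11.3 + (40 - 49.7)²/49.7 + (22 - 17.6)²/17.6 + (26 - 20.0)²/20.0 + (3 - 5.4)²/5.4
   = 0.256 + 1.893 + 1.100 + 1.800 + 1.067
   = 6.12
p-value = 0.1907

Since p-value > α = 0.1, we fail to reject H₀.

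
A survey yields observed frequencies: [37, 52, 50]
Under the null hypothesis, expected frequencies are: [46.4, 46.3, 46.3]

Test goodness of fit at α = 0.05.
Chi-square goodness of fit test:
H₀: observed counts match expected distribution
H₁: observed counts differ from expected distribution
df = k - 1 = 2
χ² = Σ(O - E)²/E
   = (37 - 46.4)²/46.4 + (52 - 46.3)²/46.3 + (50 - 46.3)²/46.3
   = 1.904 + 0.702 + 0.296
   = 2.90
p-value = 0.2344

Since p-value > α = 0.05, we fail to reject H₀.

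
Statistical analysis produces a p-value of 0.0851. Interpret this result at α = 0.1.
Since p = 0.0851 < α = 0.1, reject H₀.
There is sufficient evidence to reject the null hypothesis; the result is statistically significant at the 0.1 level.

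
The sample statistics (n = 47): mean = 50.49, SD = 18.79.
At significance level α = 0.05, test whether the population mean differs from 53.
One-sample t-test:
H₀: μ = 53
H₁: μ ≠ 53
df = n - 1 = 46
t = (x̄ - μ₀) / (s/√n) = (50.49 - 53) / (18.79/√47) = -0.916
p-value = 0.3646

Since p-value > α = 0.05, we fail to reject H₀.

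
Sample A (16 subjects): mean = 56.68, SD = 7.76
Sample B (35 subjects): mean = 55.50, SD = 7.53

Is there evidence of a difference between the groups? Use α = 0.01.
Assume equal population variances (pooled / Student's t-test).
Student's two-sample t-test (equal variances):
H₀: μ₁ = μ₂
H₁: μ₁ ≠ μ₂
df = n₁ + n₂ - 2 = 49
Pooled variance s_p² = [(n₁-1)s₁² + (n₂-1)s₂²] / (n₁ + n₂ - 2) = [(15)(7.76²) + (34)(7.53²)] / 49 = 57.7774
SE = √(s_p²(1/n₁ + 1/n₂)) = √(57.7774 × (1/16 + 1/35)) = 2.2939
t = (x̄₁ - x̄₂) / SE = (56.68 - 55.50) / 2.2939 = 1.18 / 2.2939 = 0.514
p-value = 0.6093

Since p-value > α = 0.01, we fail to reject H₀.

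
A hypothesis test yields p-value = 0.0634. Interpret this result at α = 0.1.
Since p = 0.0634 < α = 0.1, reject H₀.
There is sufficient evidence to reject the null hypothesis; the result is statistically significant at the 0.1 level.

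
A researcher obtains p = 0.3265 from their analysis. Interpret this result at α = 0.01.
Since p = 0.3265 > α = 0.01, fail to reject H₀.
There is insufficient evidence to reject the null hypothesis; the result is not statistically significant at the 0.01 level.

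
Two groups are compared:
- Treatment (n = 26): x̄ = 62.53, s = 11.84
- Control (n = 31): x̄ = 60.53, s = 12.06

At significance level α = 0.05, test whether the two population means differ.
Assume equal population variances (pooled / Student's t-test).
Student's two-sample t-test (equal variances):
H₀: μ₁ = μ₂
H₁: μ₁ ≠ μ₂
df = n₁ + n₂ - 2 = 55
Pooled variance s_p² = [(n₁-1)s₁² + (n₂-1)s₂²] / (n₁ + n₂ - 2) = [(25)(11.84²) + (30)(12.06²)] / 55 = 143.0536
SE = √(s_p²(1/n₁ + 1/n₂)) = √(143.0536 × (1/26 + 1/31)) = 3.1807
t = (x̄₁ - x̄₂) / SE = (62.53 - 60.53) / 3.1807 = 2.00 / 3.1807 = 0.629
p-value = 0.5321

Since p-value > α = 0.05, we fail to reject H₀.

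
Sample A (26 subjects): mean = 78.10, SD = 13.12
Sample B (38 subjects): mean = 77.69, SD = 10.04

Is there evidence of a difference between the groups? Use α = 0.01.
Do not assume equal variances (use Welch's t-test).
Welch's two-sample t-test:
H₀: μ₁ = μ₂
H₁: μ₁ ≠ μ₂
s₁²/n₁ = 13.12²/26 = 6.6206,  s₂²/n₂ = 10.04²/38 = 2.6527
SE = √(s₁²/n₁ + s₂²/n₂) = √(6.6206 + 2.6527) = 3.0452
df (Welch-Satterthwaite) = (s₁²/n₁ + s₂²/n₂)² / [(s₁²/n₁)²/(n₁-1) + (s₂²/n₂)²/(n₂-1)] ≈ 44.25
t = (x̄₁ - x̄₂) / SE = (78.10 - 77.69) / 3.0452 = 0.41 / 3.0452 = 0.135
p-value = 0.8935

Since p-value > α = 0.01, we fail to reject H₀.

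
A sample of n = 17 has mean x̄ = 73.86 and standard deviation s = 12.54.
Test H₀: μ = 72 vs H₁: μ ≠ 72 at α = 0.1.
One-sample t-test:
H₀: μ = 72
H₁: μ ≠ 72
df = n - 1 = 16
t = (x̄ - μ₀) / (s/√n) = (73.86 - 72) / (12.54/√17) = 0.612
p-value = 0.5494

Since p-value > α = 0.1, we fail to reject H₀.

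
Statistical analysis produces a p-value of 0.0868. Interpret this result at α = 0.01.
Since p = 0.0868 > α = 0.01, fail to reject H₀.
There is insufficient evidence to reject the null hypothesis; the result is not statistically significant at the 0.01 level.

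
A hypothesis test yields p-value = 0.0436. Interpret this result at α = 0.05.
Since p = 0.0436 < α = 0.05, reject H₀.
There is sufficient evidence to reject the null hypothesis; the result is statistically significant at the 0.05 level.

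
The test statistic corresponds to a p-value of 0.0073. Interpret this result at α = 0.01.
Since p = 0.0073 < α = 0.01, reject H₀.
There is sufficient evidence to reject the null hypothesis; the result is statistically significant at the 0.01 level.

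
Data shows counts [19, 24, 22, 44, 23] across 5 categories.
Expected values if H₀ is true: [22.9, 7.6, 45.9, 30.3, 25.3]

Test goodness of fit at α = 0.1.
Chi-square goodness of fit test:
H₀: observed counts match expected distribution
H₁: observed counts differ from expected distribution
df = k - 1 = 4
χ² = Σ(O - E)²/E
   = (19 - 22.9)²/22.9 + (24 - 7.6)²/7.6 + (22 - 45.9)²/45.9 + (44 - 30.3)²/30.3 + (23 - 25.3)²/25.3
   = 0.664 + 35.389 + 12.445 + 6.194 + 0.209
   = 54.90
p-value < 0.0001

Since p-value < α = 0.1, we reject H₀.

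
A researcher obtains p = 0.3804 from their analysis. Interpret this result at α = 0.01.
Since p = 0.3804 > α = 0.01, fail to reject H₀.
There is insufficient evidence to reject the null hypothesis; the result is not statistically significant at the 0.01 level.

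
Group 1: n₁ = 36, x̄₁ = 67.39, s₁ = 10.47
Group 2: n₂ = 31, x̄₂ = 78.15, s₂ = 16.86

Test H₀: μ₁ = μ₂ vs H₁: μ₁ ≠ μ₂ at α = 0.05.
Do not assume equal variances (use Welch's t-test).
Welch's two-sample t-test:
H₀: μ₁ = μ₂
H₁: μ₁ ≠ μ₂
s₁²/n₁ = 10.47²/36 = 3.0450,  s₂²/n₂ = 16.86²/31 = 9.1697
SE = √(s₁²/n₁ + s₂²/n₂) = √(3.0450 + 9.1697) = 3.4950
df (Welch-Satterthwaite) = (s₁²/n₁ + s₂²/n₂)² / [(s₁²/n₁)²/(n₁-1) + (s₂²/n₂)²/(n₂-1)] ≈ 48.64
t = (x̄₁ - x̄₂) / SE = (67.39 - 78.15) / 3.4950 = -10.76 / 3.4950 = -3.079
p-value = 0.0034

Since p-value < α = 0.05, we reject H₀.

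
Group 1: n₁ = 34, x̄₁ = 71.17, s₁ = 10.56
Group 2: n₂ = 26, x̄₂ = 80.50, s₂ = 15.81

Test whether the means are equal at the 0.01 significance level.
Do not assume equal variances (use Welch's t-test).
Welch's two-sample t-test:
H₀: μ₁ = μ₂
H₁: μ₁ ≠ μ₂
s₁²/n₁ = 10.56²/34 = 3.2798,  s₂²/n₂ = 15.81²/26 = 9.6137
SE = √(s₁²/n₁ + s₂²/n₂) = √(3.2798 + 9.6137) = 3.5908
df (Welch-Satterthwaite) = (s₁²/n₁ + s₂²/n₂)² / [(s₁²/n₁)²/(n₁-1) + (s₂²/n₂)²/(n₂-1)] ≈ 41.32
t = (x̄₁ - x̄₂) / SE = (71.17 - 80.50) / 3.5908 = -9.33 / 3.5908 = -2.598
p-value = 0.0129

Since p-value > α = 0.01, we fail to reject H₀.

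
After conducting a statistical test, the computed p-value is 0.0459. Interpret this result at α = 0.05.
Since p = 0.0459 < α = 0.05, reject H₀.
There is sufficient evidence to reject the null hypothesis; the result is statistically significant at the 0.05 level.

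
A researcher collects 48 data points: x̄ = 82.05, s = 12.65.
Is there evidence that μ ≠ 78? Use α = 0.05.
One-sample t-test:
H₀: μ = 78
H₁: μ ≠ 78
df = n - 1 = 47
t = (x̄ - μ₀) / (s/√n) = (82.05 - 78) / (12.65/√48) = 2.218
p-value = 0.0314

Since p-value < α = 0.05, we reject H₀.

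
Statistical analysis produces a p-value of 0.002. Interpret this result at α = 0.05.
Since p = 0.002 < α = 0.05, reject H₀.
There is sufficient evidence to reject the null hypothesis; the result is statistically significant at the 0.05 level.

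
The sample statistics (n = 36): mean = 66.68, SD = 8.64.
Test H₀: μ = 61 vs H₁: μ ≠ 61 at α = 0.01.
One-sample t-test:
H₀: μ = 61
H₁: μ ≠ 61
df = n - 1 = 35
t = (x̄ - μ₀) / (s/√n) = (66.68 - 61) / (8.64/√36) = 3.944
p-value = 0.0004

Since p-value < α = 0.01, we reject H₀.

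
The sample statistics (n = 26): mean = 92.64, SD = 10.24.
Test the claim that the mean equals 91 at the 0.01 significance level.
One-sample t-test:
H₀: μ = 91
H₁: μ ≠ 91
df = n - 1 = 25
t = (x̄ - μ₀) / (s/√n) = (92.64 - 91) / (10.24/√26) = 0.817
p-value = 0.4218

Since p-value > α = 0.01, we fail to reject H₀.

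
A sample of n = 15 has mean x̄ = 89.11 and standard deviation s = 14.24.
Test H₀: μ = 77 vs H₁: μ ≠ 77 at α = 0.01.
One-sample t-test:
H₀: μ = 77
H₁: μ ≠ 77
df = n - 1 = 14
t = (x̄ - μ₀) / (s/√n) = (89.11 - 77) / (14.24/√15) = 3.294
p-value = 0.0053

Since p-value < α = 0.01, we reject H₀.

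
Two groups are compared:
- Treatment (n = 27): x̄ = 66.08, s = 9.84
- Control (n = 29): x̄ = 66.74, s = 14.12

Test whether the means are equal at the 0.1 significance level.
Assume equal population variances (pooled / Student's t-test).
Student's two-sample t-test (equal variances):
H₀: μ₁ = μ₂
H₁: μ₁ ≠ μ₂
df = n₁ + n₂ - 2 = 54
Pooled variance s_p² = [(n₁-1)s₁² + (n₂-1)s₂²] / (n₁ + n₂ - 2) = [(26)(9.84²) + (28)(14.12²)] / 54 = 149.9991
SE = √(s_p²(1/n₁ + 1/n₂)) = √(149.9991 × (1/27 + 1/29)) = 3.2753
t = (x̄₁ - x̄₂) / SE = (66.08 - 66.74) / 3.2753 = -0.66 / 3.2753 = -0.202
p-value = 0.8411

Since p-value > α = 0.1, we fail to reject H₀.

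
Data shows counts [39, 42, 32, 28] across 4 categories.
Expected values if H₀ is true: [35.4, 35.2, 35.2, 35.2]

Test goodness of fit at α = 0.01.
Chi-square goodness of fit test:
H₀: observed counts match expected distribution
H₁: observed counts differ from expected distribution
df = k - 1 = 3
χ² = Σ(O - E)²/E
   = (39 - 35.4)²/35.4 + (42 - 35.2)²/35.2 + (32 - 35.2)²/35.2 + (28 - 35.2)²/35.2
   = 0.366 + 1.314 + 0.291 + 1.473
   = 3.44
p-value = 0.3282

Since p-value > α = 0.01, we fail to reject H₀.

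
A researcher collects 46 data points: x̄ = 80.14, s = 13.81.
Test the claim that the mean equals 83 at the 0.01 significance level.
One-sample t-test:
H₀: μ = 83
H₁: μ ≠ 83
df = n - 1 = 45
t = (x̄ - μ₀) / (s/√n) = (80.14 - 83) / (13.81/√46) = -1.405
p-value = 0.1670

Since p-value > α = 0.01, we fail to reject H₀.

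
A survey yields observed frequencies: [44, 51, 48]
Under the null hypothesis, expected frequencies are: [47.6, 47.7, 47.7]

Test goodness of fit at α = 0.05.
Chi-square goodness of fit test:
H₀: observed counts match expected distribution
H₁: observed counts differ from expected distribution
df = k - 1 = 2
χ² = Σ(O - E)²/E
   = (44 - 47.6)²/47.6 + (51 - 47.7)²/47.7 + (48 - 47.7)²/47.7
   = 0.272 + 0.228 + 0.002
   = 0.50
p-value = 0.7778

Since p-value > α = 0.05, we fail to reject H₀.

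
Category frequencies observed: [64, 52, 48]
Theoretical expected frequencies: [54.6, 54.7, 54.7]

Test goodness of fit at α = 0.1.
Chi-square goodness of fit test:
H₀: observed counts match expected distribution
H₁: observed counts differ from expected distribution
df = k - 1 = 2
χ² = Σ(O - E)²/E
   = (64 - 54.6)²/54.6 + (52 - 54.7)²/54.7 + (48 - 54.7)²/54.7
   = 1.618 + 0.133 + 0.821
   = 2.57
p-value = 0.2763

Since p-value > α = 0.1, we fail to reject H₀.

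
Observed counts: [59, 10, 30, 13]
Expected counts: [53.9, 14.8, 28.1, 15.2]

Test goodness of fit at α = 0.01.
Chi-square goodness of fit test:
H₀: observed counts match expected distribution
H₁: observed counts differ from expected distribution
df = k - 1 = 3
χ² = Σ(O - E)²/E
   = (59 - 53.9)²/53.9 + (10 - 14.8)²/14.8 + (30 - 28.1)²/28.1 + (13 - 15.2)²/15.2
   = 0.483 + 1.557 + 0.128 + 0.318
   = 2.49
p-value = 0.4778

Since p-value > α = 0.01, we fail to reject H₀.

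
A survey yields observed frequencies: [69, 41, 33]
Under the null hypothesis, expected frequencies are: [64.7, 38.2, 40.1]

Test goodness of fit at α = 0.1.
Chi-square goodness of fit test:
H₀: observed counts match expected distribution
H₁: observed counts differ from expected distribution
df = k - 1 = 2
χ² = Σ(O - E)²/E
   = (69 - 64.7)²/64.7 + (41 - 38.2)²/38.2 + (33 - 40.1)²/40.1
   = 0.286 + 0.205 + 1.257
   = 1.75
p-value = 0.4173

Since p-value > α = 0.1, we fail to reject H₀.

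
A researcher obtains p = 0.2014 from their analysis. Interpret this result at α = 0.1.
Since p = 0.2014 > α = 0.1, fail to reject H₀.
There is insufficient evidence to reject the null hypothesis; the result is not statistically significant at the 0.1 level.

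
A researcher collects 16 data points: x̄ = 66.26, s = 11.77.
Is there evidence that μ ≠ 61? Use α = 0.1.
One-sample t-test:
H₀: μ = 61
H₁: μ ≠ 61
df = n - 1 = 15
t = (x̄ - μ₀) / (s/√n) = (66.26 - 61) / (11.77/√16) = 1.788
p-value = 0.0941

Since p-value < α = 0.1, we reject H₀.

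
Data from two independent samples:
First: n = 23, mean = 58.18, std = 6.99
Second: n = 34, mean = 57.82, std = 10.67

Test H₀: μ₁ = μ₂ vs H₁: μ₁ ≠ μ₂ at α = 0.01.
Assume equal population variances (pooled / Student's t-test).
Student's two-sample t-test (equal variances):
H₀: μ₁ = μ₂
H₁: μ₁ ≠ μ₂
df = n₁ + n₂ - 2 = 55
Pooled variance s_p² = [(n₁-1)s₁² + (n₂-1)s₂²] / (n₁ + n₂ - 2) = [(22)(6.99²) + (33)(10.67²)] / 55 = 87.8534
SE = √(s_p²(1/n₁ + 1/n₂)) = √(87.8534 × (1/23 + 1/34)) = 2.5305
t = (x̄₁ - x̄₂) / SE = (58.18 - 57.82) / 2.5305 = 0.36 / 2.5305 = 0.142
p-value = 0.8874

Since p-value > α = 0.01, we fail to reject H₀.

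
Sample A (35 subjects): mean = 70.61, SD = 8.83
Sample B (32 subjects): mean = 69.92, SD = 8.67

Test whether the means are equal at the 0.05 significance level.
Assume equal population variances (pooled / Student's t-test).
Student's two-sample t-test (equal variances):
H₀: μ₁ = μ₂
H₁: μ₁ ≠ μ₂
df = n₁ + n₂ - 2 = 65
Pooled variance s_p² = [(n₁-1)s₁² + (n₂-1)s₂²] / (n₁ + n₂ - 2) = [(34)(8.83²) + (31)(8.67²)] / 65 = 76.6335
SE = √(s_p²(1/n₁ + 1/n₂)) = √(76.6335 × (1/35 + 1/32)) = 2.1411
t = (x̄₁ - x̄₂) / SE = (70.61 - 69.92) / 2.1411 = 0.69 / 2.1411 = 0.322
p-value = 0.7483

Since p-value > α = 0.05, we fail to reject H₀.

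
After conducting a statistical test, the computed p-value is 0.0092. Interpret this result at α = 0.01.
Since p = 0.0092 < α = 0.01, reject H₀.
There is sufficient evidence to reject the null hypothesis; the result is statistically significant at the 0.01 level.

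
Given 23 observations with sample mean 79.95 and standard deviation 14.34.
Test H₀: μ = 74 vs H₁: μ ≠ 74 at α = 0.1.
One-sample t-test:
H₀: μ = 74
H₁: μ ≠ 74
df = n - 1 = 22
t = (x̄ - μ₀) / (s/√n) = (79.95 - 74) / (14.34/√23) = 1.990
p-value = 0.0592

Since p-value < α = 0.1, we reject H₀.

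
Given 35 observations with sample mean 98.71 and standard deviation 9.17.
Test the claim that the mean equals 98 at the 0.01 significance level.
One-sample t-test:
H₀: μ = 98
H₁: μ ≠ 98
df = n - 1 = 34
t = (x̄ - μ₀) / (s/√n) = (98.71 - 98) / (9.17/√35) = 0.458
p-value = 0.6498

Since p-value > α = 0.01, we fail to reject H₀.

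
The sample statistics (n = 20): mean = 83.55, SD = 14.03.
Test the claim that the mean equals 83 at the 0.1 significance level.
One-sample t-test:
H₀: μ = 83
H₁: μ ≠ 83
df = n - 1 = 19
t = (x̄ - μ₀) / (s/√n) = (83.55 - 83) / (14.03/√20) = 0.175
p-value = 0.8627

Since p-value > α = 0.1, we fail to reject H₀.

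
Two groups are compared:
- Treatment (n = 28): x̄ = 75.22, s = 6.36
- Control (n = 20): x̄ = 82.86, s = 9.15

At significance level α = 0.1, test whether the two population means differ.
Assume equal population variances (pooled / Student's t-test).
Student's two-sample t-test (equal variances):
H₀: μ₁ = μ₂
H₁: μ₁ ≠ μ₂
df = n₁ + n₂ - 2 = 46
Pooled variance s_p² = [(n₁-1)s₁² + (n₂-1)s₂²] / (n₁ + n₂ - 2) = [(27)(6.36²) + (19)(9.15²)] / 46 = 58.3232
SE = √(s_p²(1/n₁ + 1/n₂)) = √(58.3232 × (1/28 + 1/20)) = 2.2359
t = (x̄₁ - x̄₂) / SE = (75.22 - 82.86) / 2.2359 = -7.64 / 2.2359 = -3.417
p-value = 0.0013

Since p-value < α = 0.1, we reject H₀.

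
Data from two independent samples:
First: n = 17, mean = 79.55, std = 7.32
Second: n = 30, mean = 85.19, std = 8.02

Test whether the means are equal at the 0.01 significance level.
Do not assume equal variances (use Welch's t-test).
Welch's two-sample t-test:
H₀: μ₁ = μ₂
H₁: μ₁ ≠ μ₂
s₁²/n₁ = 7.32²/17 = 3.1519,  s₂²/n₂ = 8.02²/30 = 2.1440
SE = √(s₁²/n₁ + s₂²/n₂) = √(3.1519 + 2.1440) = 2.3013
df (Welch-Satterthwaite) = (s₁²/n₁ + s₂²/n₂)² / [(s₁²/n₁)²/(n₁-1) + (s₂²/n₂)²/(n₂-1)] ≈ 35.98
t = (x̄₁ - x̄₂) / SE = (79.55 - 85.19) / 2.3013 = -5.64 / 2.3013 = -2.451
p-value = 0.0192

Since p-value > α = 0.01, we fail to reject H₀.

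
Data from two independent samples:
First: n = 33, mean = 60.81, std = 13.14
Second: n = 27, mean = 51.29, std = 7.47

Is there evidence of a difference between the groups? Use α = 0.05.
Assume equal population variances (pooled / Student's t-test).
Student's two-sample t-test (equal variances):
H₀: μ₁ = μ₂
H₁: μ₁ ≠ μ₂
df = n₁ + n₂ - 2 = 58
Pooled variance s_p² = [(n₁-1)s₁² + (n₂-1)s₂²] / (n₁ + n₂ - 2) = [(32)(13.14²) + (26)(7.47²)] / 58 = 120.2747
SE = √(s_p²(1/n₁ + 1/n₂)) = √(120.2747 × (1/33 + 1/27)) = 2.8459
t = (x̄₁ - x̄₂) / SE = (60.81 - 51.29) / 2.8459 = 9.52 / 2.8459 = 3.345
p-value = 0.0014

Since p-value < α = 0.05, we reject H₀.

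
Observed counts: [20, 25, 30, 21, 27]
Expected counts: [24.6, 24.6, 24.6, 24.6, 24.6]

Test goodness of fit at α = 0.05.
Chi-square goodness of fit test:
H₀: observed counts match expected distribution
H₁: observed counts differ from expected distribution
df = k - 1 = 4
χ² = Σ(O - E)²/E
   = (20 - 24.6)²/24.6 + (25 - 24.6)²/24.6 + (30 - 24.6)²/24.6 + (21 - 24.6)²/24.6 + (27 - 24.6)²/24.6
   = 0.860 + 0.007 + 1.185 + 0.527 + 0.234
   = 2.81
p-value = 0.5896

Since p-value > α = 0.05, we fail to reject H₀.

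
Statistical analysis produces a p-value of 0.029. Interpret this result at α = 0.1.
Since p = 0.029 < α = 0.1, reject H₀.
There is sufficient evidence to reject the null hypothesis; the result is statistically significant at the 0.1 level.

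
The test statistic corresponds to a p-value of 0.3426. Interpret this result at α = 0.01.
Since p = 0.3426 > α = 0.01, fail to reject H₀.
There is insufficient evidence to reject the null hypothesis; the result is not statistically significant at the 0.01 level.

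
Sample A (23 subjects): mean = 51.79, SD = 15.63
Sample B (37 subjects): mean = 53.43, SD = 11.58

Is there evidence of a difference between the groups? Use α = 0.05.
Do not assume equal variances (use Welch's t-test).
Welch's two-sample t-test:
H₀: μ₁ = μ₂
H₁: μ₁ ≠ μ₂
s₁²/n₁ = 15.63²/23 = 10.6216,  s₂²/n₂ = 11.58²/37 = 3.6242
SE = √(s₁²/n₁ + s₂²/n₂) = √(10.6216 + 3.6242) = 3.7744
df (Welch-Satterthwaite) = (s₁²/n₁ + s₂²/n₂)² / [(s₁²/n₁)²/(n₁-1) + (s₂²/n₂)²/(n₂-1)] ≈ 36.95
t = (x̄₁ - x̄₂) / SE = (51.79 - 53.43) / 3.7744 = -1.64 / 3.7744 = -0.435
p-value = 0.6664

Since p-value > α = 0.05, we fail to reject H₀.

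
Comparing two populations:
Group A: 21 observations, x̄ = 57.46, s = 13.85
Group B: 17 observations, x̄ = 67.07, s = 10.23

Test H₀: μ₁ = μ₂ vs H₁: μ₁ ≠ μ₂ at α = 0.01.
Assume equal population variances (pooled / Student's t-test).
Student's two-sample t-test (equal variances):
H₀: μ₁ = μ₂
H₁: μ₁ ≠ μ₂
df = n₁ + n₂ - 2 = 36
Pooled variance s_p² = [(n₁-1)s₁² + (n₂-1)s₂²] / (n₁ + n₂ - 2) = [(20)(13.85²) + (16)(10.23²)] / 36 = 153.0805
SE = √(s_p²(1/n₁ + 1/n₂)) = √(153.0805 × (1/21 + 1/17)) = 4.0366
t = (x̄₁ - x̄₂) / SE = (57.46 - 67.07) / 4.0366 = -9.61 / 4.0366 = -2.381
p-value = 0.0227

Since p-value > α = 0.01, we fail to reject H₀.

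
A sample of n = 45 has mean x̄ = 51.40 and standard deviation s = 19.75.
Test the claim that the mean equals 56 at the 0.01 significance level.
One-sample t-test:
H₀: μ = 56
H₁: μ ≠ 56
df = n - 1 = 44
t = (x̄ - μ₀) / (s/√n) = (51.40 - 56) / (19.75/√45) = -1.562
p-value = 0.1254

Since p-value > α = 0.01, we fail to reject H₀.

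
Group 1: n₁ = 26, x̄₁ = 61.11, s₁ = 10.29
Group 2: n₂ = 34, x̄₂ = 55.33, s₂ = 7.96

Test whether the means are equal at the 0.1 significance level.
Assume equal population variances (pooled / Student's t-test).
Student's two-sample t-test (equal variances):
H₀: μ₁ = μ₂
H₁: μ₁ ≠ μ₂
df = n₁ + n₂ - 2 = 58
Pooled variance s_p² = [(n₁-1)s₁² + (n₂-1)s₂²] / (n₁ + n₂ - 2) = [(25)(10.29²) + (33)(7.96²)] / 58 = 81.6903
SE = √(s_p²(1/n₁ + 1/n₂)) = √(81.6903 × (1/26 + 1/34)) = 2.3547
t = (x̄₁ - x̄₂) / SE = (61.11 - 55.33) / 2.3547 = 5.78 / 2.3547 = 2.455
p-value = 0.0171

Since p-value < α = 0.1, we reject H₀.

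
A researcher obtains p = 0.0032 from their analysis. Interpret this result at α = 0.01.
Since p = 0.0032 < α = 0.01, reject H₀.
There is sufficient evidence to reject the null hypothesis; the result is statistically significant at the 0.01 level.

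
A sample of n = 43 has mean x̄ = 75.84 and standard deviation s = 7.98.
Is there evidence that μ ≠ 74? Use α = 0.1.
One-sample t-test:
H₀: μ = 74
H₁: μ ≠ 74
df = n - 1 = 42
t = (x̄ - μ₀) / (s/√n) = (75.84 - 74) / (7.98/√43) = 1.512
p-value = 0.1380

Since p-value > α = 0.1, we fail to reject H₀.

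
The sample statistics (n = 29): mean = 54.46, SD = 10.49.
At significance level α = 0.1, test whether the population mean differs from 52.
One-sample t-test:
H₀: μ = 52
H₁: μ ≠ 52
df = n - 1 = 28
t = (x̄ - μ₀) / (s/√n) = (54.46 - 52) / (10.49/√29) = 1.263
p-value = 0.2171

Since p-value > α = 0.1, we fail to reject H₀.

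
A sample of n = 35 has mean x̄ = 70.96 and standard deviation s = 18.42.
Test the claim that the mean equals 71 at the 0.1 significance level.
One-sample t-test:
H₀: μ = 71
H₁: μ ≠ 71
df = n - 1 = 34
t = (x̄ - μ₀) / (s/√n) = (70.96 - 71) / (18.42/√35) = -0.013
p-value = 0.9898

Since p-value > α = 0.1, we fail to reject H₀.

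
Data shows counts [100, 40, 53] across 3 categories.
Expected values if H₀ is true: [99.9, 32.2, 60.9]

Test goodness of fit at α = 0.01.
Chi-square goodness of fit test:
H₀: observed counts match expected distribution
H₁: observed counts differ from expected distribution
df = k - 1 = 2
χ² = Σ(O - E)²/E
   = (100 - 99.9)²/99.9 + (40 - 32.2)²/32.2 + (53 - 60.9)²/60.9
   = 0.000 + 1.889 + 1.025
   = 2.91
p-value = 0.2329

Since p-value > α = 0.01, we fail to reject H₀.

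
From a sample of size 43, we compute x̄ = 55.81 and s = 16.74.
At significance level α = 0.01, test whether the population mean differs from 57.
One-sample t-test:
H₀: μ = 57
H₁: μ ≠ 57
df = n - 1 = 42
t = (x̄ - μ₀) / (s/√n) = (55.81 - 57) / (16.74/√43) = -0.466
p-value = 0.6435

Since p-value > α = 0.01, we fail to reject H₀.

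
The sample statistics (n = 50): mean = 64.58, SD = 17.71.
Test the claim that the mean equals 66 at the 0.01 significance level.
One-sample t-test:
H₀: μ = 66
H₁: μ ≠ 66
df = n - 1 = 49
t = (x̄ - μ₀) / (s/√n) = (64.58 - 66) / (17.71/√50) = -0.567
p-value = 0.5733

Since p-value > α = 0.01, we fail to reject H₀.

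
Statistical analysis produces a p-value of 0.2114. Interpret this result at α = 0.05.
Since p = 0.2114 > α = 0.05, fail to reject H₀.
There is insufficient evidence to reject the null hypothesis; the result is not statistically significant at the 0.05 level.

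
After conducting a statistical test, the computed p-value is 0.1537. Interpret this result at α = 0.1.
Since p = 0.1537 > α = 0.1, fail to reject H₀.
There is insufficient evidence to reject the null hypothesis; the result is not statistically significant at the 0.1 level.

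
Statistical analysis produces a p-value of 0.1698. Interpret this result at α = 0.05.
Since p = 0.1698 > α = 0.05, fail to reject H₀.
There is insufficient evidence to reject the null hypothesis; the result is not statistically significant at the 0.05 level.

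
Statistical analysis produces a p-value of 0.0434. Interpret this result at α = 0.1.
Since p = 0.0434 < α = 0.1, reject H₀.
There is sufficient evidence to reject the null hypothesis; the result is statistically significant at the 0.1 level.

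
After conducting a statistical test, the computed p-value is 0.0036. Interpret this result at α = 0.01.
Since p = 0.0036 < α = 0.01, reject H₀.
There is sufficient evidence to reject the null hypothesis; the result is statistically significant at the 0.01 level.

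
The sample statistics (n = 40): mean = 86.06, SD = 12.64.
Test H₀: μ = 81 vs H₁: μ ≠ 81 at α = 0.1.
One-sample t-test:
H₀: μ = 81
H₁: μ ≠ 81
df = n - 1 = 39
t = (x̄ - μ₀) / (s/√n) = (86.06 - 81) / (12.64/√40) = 2.532
p-value = 0.0155

Since p-value < α = 0.1, we reject H₀.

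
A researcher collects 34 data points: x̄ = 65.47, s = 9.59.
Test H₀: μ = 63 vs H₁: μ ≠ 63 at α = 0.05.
One-sample t-test:
H₀: μ = 63
H₁: μ ≠ 63
df = n - 1 = 33
t = (x̄ - μ₀) / (s/√n) = (65.47 - 63) / (9.59/√34) = 1.502
p-value = 0.1427

Since p-value > α = 0.05, we fail to reject H₀.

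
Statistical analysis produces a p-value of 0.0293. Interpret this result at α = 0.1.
Since p = 0.0293 < α = 0.1, reject H₀.
There is sufficient evidence to reject the null hypothesis; the result is statistically significant at the 0.1 level.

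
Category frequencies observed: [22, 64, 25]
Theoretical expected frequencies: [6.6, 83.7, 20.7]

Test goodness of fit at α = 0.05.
Chi-square goodness of fit test:
H₀: observed counts match expected distribution
H₁: observed counts differ from expected distribution
df = k - 1 = 2
χ² = Σ(O - E)²/E
   = (22 - 6.6)²/6.6 + (64 - 83.7)²/83.7 + (25 - 20.7)²/20.7
   = 35.933 + 4.637 + 0.893
   = 41.46
p-value < 0.0001

Since p-value < α = 0.05, we reject H₀.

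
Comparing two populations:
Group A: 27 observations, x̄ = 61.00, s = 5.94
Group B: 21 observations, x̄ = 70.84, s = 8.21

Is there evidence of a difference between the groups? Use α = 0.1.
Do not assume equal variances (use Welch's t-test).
Welch's two-sample t-test:
H₀: μ₁ = μ₂
H₁: μ₁ ≠ μ₂
s₁²/n₁ = 5.94²/27 = 1.3068,  s₂²/n₂ = 8.21²/21 = 3.2097
SE = √(s₁²/n₁ + s₂²/n₂) = √(1.3068 + 3.2097) = 2.1252
df (Welch-Satterthwaite) = (s₁²/n₁ + s₂²/n₂)² / [(s₁²/n₁)²/(n₁-1) + (s₂²/n₂)²/(n₂-1)] ≈ 35.12
t = (x̄₁ - x̄₂) / SE = (61.00 - 70.84) / 2.1252 = -9.84 / 2.1252 = -4.630
p-value < 0.0001

Since p-value < α = 0.1, we reject H₀.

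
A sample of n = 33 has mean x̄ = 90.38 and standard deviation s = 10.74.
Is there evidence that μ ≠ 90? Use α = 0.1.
One-sample t-test:
H₀: μ = 90
H₁: μ ≠ 90
df = n - 1 = 32
t = (x̄ - μ₀) / (s/√n) = (90.38 - 90) / (10.74/√33) = 0.203
p-value = 0.8402

Since p-value > α = 0.1, we fail to reject H₀.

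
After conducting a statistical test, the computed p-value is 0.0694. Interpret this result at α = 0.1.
Since p = 0.0694 < α = 0.1, reject H₀.
There is sufficient evidence to reject the null hypothesis; the result is statistically significant at the 0.1 level.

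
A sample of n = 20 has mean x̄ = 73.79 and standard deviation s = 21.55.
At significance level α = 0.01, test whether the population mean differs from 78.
One-sample t-test:
H₀: μ = 78
H₁: μ ≠ 78
df = n - 1 = 19
t = (x̄ - μ₀) / (s/√n) = (73.79 - 78) / (21.55/√20) = -0.874
p-value = 0.3932

Since p-value > α = 0.01, we fail to reject H₀.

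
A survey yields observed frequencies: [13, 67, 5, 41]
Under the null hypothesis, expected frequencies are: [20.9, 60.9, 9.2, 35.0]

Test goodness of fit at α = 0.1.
Chi-square goodness of fit test:
H₀: observed counts match expected distribution
H₁: observed counts differ from expected distribution
df = k - 1 = 3
χ² = Σ(O - E)²/E
   = (13 - 20.9)²/20.9 + (67 - 60.9)²/60.9 + (5 - 9.2)²/9.2 + (41 - 35.0)²/35.0
   = 2.986 + 0.611 + 1.917 + 1.029
   = 6.54
p-value = 0.0880

Since p-value < α = 0.1, we reject H₀.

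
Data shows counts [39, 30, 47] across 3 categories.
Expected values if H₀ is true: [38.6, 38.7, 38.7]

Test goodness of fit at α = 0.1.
Chi-square goodness of fit test:
H₀: observed counts match expected distribution
H₁: observed counts differ from expected distribution
df = k - 1 = 2
χ² = Σ(O - E)²/E
   = (39 - 38.6)²/38.6 + (30 - 38.7)²/38.7 + (47 - 38.7)²/38.7
   = 0.004 + 1.956 + 1.780
   = 3.74
p-value = 0.1541

Since p-value > α = 0.1, we fail to reject H₀.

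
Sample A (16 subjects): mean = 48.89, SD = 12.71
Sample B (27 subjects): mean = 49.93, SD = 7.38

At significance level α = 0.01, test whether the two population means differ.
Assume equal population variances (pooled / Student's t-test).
Student's two-sample t-test (equal variances):
H₀: μ₁ = μ₂
H₁: μ₁ ≠ μ₂
df = n₁ + n₂ - 2 = 41
Pooled variance s_p² = [(n₁-1)s₁² + (n₂-1)s₂²] / (n₁ + n₂ - 2) = [(15)(12.71²) + (26)(7.38²)] / 41 = 93.6399
SE = √(s_p²(1/n₁ + 1/n₂)) = √(93.6399 × (1/16 + 1/27)) = 3.0530
t = (x̄₁ - x̄₂) / SE = (48.89 - 49.93) / 3.0530 = -1.04 / 3.0530 = -0.341
p-value = 0.7351

Since p-value > α = 0.01, we fail to reject H₀.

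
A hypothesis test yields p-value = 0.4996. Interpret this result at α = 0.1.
Since p = 0.4996 > α = 0.1, fail to reject H₀.
There is insufficient evidence to reject the null hypothesis; the result is not statistically significant at the 0.1 level.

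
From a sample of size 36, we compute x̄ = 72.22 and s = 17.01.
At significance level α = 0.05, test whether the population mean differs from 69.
One-sample t-test:
H₀: μ = 69
H₁: μ ≠ 69
df = n - 1 = 35
t = (x̄ - μ₀) / (s/√n) = (72.22 - 69) / (17.01/√36) = 1.136
p-value = 0.2638

Since p-value > α = 0.05, we fail to reject H₀.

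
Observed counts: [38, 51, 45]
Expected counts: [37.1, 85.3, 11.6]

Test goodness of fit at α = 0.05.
Chi-square goodness of fit test:
H₀: observed counts match expected distribution
H₁: observed counts differ from expected distribution
df = k - 1 = 2
χ² = Σ(O - E)²/E
   = (38 - 37.1)²/37.1 + (51 - 85.3)²/85.3 + (45 - 11.6)²/11.6
   = 0.022 + 13.792 + 96.169
   = 109.98
p-value < 0.0001

Since p-value < α = 0.05, we reject H₀.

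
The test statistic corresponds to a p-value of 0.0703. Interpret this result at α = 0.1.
Since p = 0.0703 < α = 0.1, reject H₀.
There is sufficient evidence to reject the null hypothesis; the result is statistically significant at the 0.1 level.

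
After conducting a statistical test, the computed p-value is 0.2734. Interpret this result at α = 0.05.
Since p = 0.2734 > α = 0.05, fail to reject H₀.
There is insufficient evidence to reject the null hypothesis; the result is not statistically significant at the 0.05 level.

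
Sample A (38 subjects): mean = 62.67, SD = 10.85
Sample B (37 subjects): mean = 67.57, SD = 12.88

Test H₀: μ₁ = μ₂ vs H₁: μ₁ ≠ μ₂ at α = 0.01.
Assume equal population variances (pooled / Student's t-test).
Student's two-sample t-test (equal variances):
H₀: μ₁ = μ₂
H₁: μ₁ ≠ μ₂
df = n₁ + n₂ - 2 = 73
Pooled variance s_p² = [(n₁-1)s₁² + (n₂-1)s₂²] / (n₁ + n₂ - 2) = [(37)(10.85²) + (36)(12.88²)] / 73 = 141.4785
SE = √(s_p²(1/n₁ + 1/n₂)) = √(141.4785 × (1/38 + 1/37)) = 2.7472
t = (x̄₁ - x̄₂) / SE = (62.67 - 67.57) / 2.7472 = -4.90 / 2.7472 = -1.784
p-value = 0.0786

Since p-value > α = 0.01, we fail to reject H₀.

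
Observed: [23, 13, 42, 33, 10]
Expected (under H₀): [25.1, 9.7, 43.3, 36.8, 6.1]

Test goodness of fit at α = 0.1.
Chi-square goodness of fit test:
H₀: observed counts match expected distribution
H₁: observed counts differ from expected distribution
df = k - 1 = 4
χ² = Σ(O - E)²/E
   = (23 - 25.1)²/25.1 + (13 - 9.7)²/9.7 + (42 - 43.3)²/43.3 + (33 - 36.8)²/36.8 + (10 - 6.1)²/6.1
   = 0.176 + 1.123 + 0.039 + 0.392 + 2.493
   = 4.22
p-value = 0.3766

Since p-value > α = 0.1, we fail to reject H₀.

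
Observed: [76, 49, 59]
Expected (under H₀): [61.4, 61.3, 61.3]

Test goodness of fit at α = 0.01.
Chi-square goodness of fit test:
H₀: observed counts match expected distribution
H₁: observed counts differ from expected distribution
df = k - 1 = 2
χ² = Σ(O - E)²/E
   = (76 - 61.4)²/61.4 + (49 - 61.3)²/61.3 + (59 - 61.3)²/61.3
   = 3.472 + 2.468 + 0.086
   = 6.03
p-value = 0.0491

Since p-value > α = 0.01, we fail to reject H₀.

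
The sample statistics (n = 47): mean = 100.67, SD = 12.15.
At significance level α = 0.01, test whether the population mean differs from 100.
One-sample t-test:
H₀: μ = 100
H₁: μ ≠ 100
df = n - 1 = 46
t = (x̄ - μ₀) / (s/√n) = (100.67 - 100) / (12.15/√47) = 0.378
p-value = 0.7071

Since p-value > α = 0.01, we fail to reject H₀.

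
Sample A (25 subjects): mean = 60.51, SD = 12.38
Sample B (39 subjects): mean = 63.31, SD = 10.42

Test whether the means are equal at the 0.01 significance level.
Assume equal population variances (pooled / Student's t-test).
Student's two-sample t-test (equal variances):
H₀: μ₁ = μ₂
H₁: μ₁ ≠ μ₂
df = n₁ + n₂ - 2 = 62
Pooled variance s_p² = [(n₁-1)s₁² + (n₂-1)s₂²] / (n₁ + n₂ - 2) = [(24)(12.38²) + (38)(10.42²)] / 62 = 125.8750
SE = √(s_p²(1/n₁ + 1/n₂)) = √(125.8750 × (1/25 + 1/39)) = 2.8745
t = (x̄₁ - x̄₂) / SE = (60.51 - 63.31) / 2.8745 = -2.80 / 2.8745 = -0.974
p-value = 0.3338

Since p-value > α = 0.01, we fail to reject H₀.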